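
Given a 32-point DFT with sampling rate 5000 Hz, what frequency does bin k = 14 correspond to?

The frequency of DFT bin k is: f_k = k * f_s / N
f_14 = 14 * 5000 / 32 = 4375/2 Hz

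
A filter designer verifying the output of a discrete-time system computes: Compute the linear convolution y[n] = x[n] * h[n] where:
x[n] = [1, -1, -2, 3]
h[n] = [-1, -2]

y[n] = sum_k x[k]*h[n-k]. Output length = len(x) + len(h) - 1 = 4 + 2 - 1 = 5.
y[0] = 1*-1 = -1
y[1] = -1*-1 + 1*-2 = -1
y[2] = -2*-1 + -1*-2 = 4
y[3] = 3*-1 + -2*-2 = 1
y[4] = 3*-2 = -6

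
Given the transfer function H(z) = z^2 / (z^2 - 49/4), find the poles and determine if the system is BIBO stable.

Poles are roots of the denominator: z^2 - 49/4 = 0.
Quadratic formula: z = [-(0) +/- sqrt((0)^2 - 4*(-49/4))] / 2
Discriminant = 0 + 49 = 49; sqrt = 7.
z = (0 +/- 7) / 2 => z = 7/2 or z = -7/2.
|p1| = 7/2, |p2| = 7/2.
For BIBO stability, all poles must lie inside the unit circle (|p| < 1).
System is UNSTABLE since at least one |p| >= 1.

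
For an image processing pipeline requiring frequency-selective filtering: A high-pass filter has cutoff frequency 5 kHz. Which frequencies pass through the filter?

A high-pass filter passes all frequencies above the cutoff frequency 5 kHz and attenuates lower frequencies.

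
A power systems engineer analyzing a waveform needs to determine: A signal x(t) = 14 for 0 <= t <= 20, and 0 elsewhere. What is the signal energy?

Energy = integral of |x(t)|^2 dt over the signal duration
= 14^2 * 20 = 196 * 20 = 3920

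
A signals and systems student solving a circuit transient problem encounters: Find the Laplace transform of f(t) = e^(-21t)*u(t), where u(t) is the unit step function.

Standard Laplace transform pair:
e^(-at)*u(t) <-> 1/(s+a)
With a = 21: L{e^(-21t)*u(t)} = 1/(s+21), ROC: Re(s) > -21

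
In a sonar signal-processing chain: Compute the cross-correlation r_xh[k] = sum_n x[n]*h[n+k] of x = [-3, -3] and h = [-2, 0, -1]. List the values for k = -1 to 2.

Both sequences indexed from 0 and zero outside their support.
Lags with overlap: k = -1 to 2.
  r_xh[-1] = x[1]*h[0] = 6
  r_xh[0] = x[0]*h[0] + x[1]*h[1] = 6
  r_xh[1] = x[0]*h[1] + x[1]*h[2] = 3
  r_xh[2] = x[0]*h[2] = 3
r_xh = [6, 6, 3, 3] (for k = -1, ..., 2)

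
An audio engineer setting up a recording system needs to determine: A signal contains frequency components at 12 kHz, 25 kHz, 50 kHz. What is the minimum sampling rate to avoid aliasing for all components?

The highest frequency component is f_max = 50 kHz.
Nyquist rate = 2 * f_max = 2 * 50 kHz = 100 kHz.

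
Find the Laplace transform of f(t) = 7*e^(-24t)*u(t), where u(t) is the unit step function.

Standard Laplace transform pair:
e^(-at)*u(t) <-> 1/(s+a)
With a = 24: L{7*e^(-24t)*u(t)} = 7/(s+24), ROC: Re(s) > -24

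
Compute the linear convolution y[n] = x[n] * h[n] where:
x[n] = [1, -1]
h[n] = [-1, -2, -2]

y[n] = sum_k x[k]*h[n-k]. Output length = len(x) + len(h) - 1 = 2 + 3 - 1 = 4.
y[0] = 1*-1 = -1
y[1] = -1*-1 + 1*-2 = -1
y[2] = -1*-2 + 1*-2 = 0
y[3] = -1*-2 = 2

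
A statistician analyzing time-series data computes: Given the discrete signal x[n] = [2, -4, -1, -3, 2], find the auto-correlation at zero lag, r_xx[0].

The auto-correlation at zero lag r_xx[0] equals the signal energy.
r_xx[0] = sum of x[n]^2 = 2^2 + (-4)^2 + (-1)^2 + (-3)^2 + 2^2
= 4 + 16 + 1 + 9 + 4 = 34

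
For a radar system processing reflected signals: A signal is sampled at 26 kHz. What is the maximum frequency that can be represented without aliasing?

The maximum frequency that can be represented without aliasing
is the Nyquist frequency: f_max = f_s / 2 = 26 kHz / 2 = 13 kHz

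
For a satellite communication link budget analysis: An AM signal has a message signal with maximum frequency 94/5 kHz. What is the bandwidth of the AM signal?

In AM (double-sideband), the bandwidth is twice the message frequency.
BW = 2 * f_m = 2 * 94/5 kHz = 188/5 kHz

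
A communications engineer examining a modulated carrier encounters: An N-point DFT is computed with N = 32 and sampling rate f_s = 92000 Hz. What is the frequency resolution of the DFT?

DFT frequency resolution = f_s / N
= 92000 / 32 = 2875 Hz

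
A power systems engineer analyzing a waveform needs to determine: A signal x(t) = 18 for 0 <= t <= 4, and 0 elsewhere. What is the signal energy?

Energy = integral of |x(t)|^2 dt over the signal duration
= 18^2 * 4 = 324 * 4 = 1296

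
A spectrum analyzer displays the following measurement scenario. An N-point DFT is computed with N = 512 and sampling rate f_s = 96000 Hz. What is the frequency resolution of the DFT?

DFT frequency resolution = f_s / N
= 96000 / 512 = 375/2 Hz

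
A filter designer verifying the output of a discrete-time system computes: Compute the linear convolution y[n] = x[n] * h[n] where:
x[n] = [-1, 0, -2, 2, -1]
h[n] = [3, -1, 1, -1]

y[n] = sum_k x[k]*h[n-k]. Output length = len(x) + len(h) - 1 = 5 + 4 - 1 = 8.
y[0] = -1*3 = -3
y[1] = 0*3 + -1*-1 = 1
y[2] = -2*3 + 0*-1 + -1*1 = -7
y[3] = 2*3 + -2*-1 + 0*1 + -1*-1 = 9
y[4] = -1*3 + 2*-1 + -2*1 + 0*-1 = -7
y[5] = -1*-1 + 2*1 + -2*-1 = 5
y[6] = -1*1 + 2*-1 = -3
y[7] = -1*-1 = 1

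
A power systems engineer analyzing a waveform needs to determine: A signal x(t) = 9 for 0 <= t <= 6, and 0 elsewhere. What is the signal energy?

Energy = integral of |x(t)|^2 dt over the signal duration
= 9^2 * 6 = 81 * 6 = 486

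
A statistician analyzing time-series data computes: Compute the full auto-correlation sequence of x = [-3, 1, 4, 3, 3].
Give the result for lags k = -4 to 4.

r_xx[k] = sum_m x[m]*x[m+k], indexed from 0, for k = -4 to 4:
  r_xx[-4] = x[4]*x[0] = -9
  r_xx[-3] = x[3]*x[0] + x[4]*x[1] = -6
  r_xx[-2] = x[2]*x[0] + x[3]*x[1] + x[4]*x[2] = 3
  r_xx[-1] = x[1]*x[0] + x[2]*x[1] + x[3]*x[2] + x[4]*x[3] = 22
  r_xx[0] = x[0]*x[0] + x[1]*x[1] + x[2]*x[2] + x[3]*x[3] + x[4]*x[4] = 44
  r_xx[1] = x[0]*x[1] + x[1]*x[2] + x[2]*x[3] + x[3]*x[4] = 22
  r_xx[2] = x[0]*x[2] + x[1]*x[3] + x[2]*x[4] = 3
  r_xx[3] = x[0]*x[3] + x[1]*x[4] = -6
  r_xx[4] = x[0]*x[4] = -9
r_xx = [-9, -6, 3, 22, 44, 22, 3, -6, -9]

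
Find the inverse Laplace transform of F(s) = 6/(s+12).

Standard pair: k/(s+a) <-> k*e^(-at)*u(t)
With k=6, a=12: f(t) = 6*e^(-12t)*u(t)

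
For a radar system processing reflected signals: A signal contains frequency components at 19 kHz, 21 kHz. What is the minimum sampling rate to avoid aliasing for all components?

The highest frequency component is f_max = 21 kHz.
Nyquist rate = 2 * f_max = 2 * 21 kHz = 42 kHz.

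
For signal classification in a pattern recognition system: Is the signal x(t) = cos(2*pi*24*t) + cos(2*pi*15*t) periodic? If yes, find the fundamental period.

f1 = 24 Hz, f2 = 15 Hz
Period T1 = 1/24, T2 = 1/15
Ratio T1/T2 = 15/24, which is rational.
The signal is periodic with fundamental period T = 1/GCD(24,15) = 1/3 s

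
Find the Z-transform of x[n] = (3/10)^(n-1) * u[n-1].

Time-shifting property: if X(z) = Z{x[n]}, then Z{x[n-d]} = z^(-d) * X(z)
X(z) = z/(z - 3/10) for x[n] = (3/10)^n * u[n]
Z{x[n-1]} = z^(-1) * z/(z - 3/10) = 1/(z - 3/10)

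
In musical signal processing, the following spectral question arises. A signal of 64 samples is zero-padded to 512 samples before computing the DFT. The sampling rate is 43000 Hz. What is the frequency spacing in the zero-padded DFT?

Original DFT: N = 64, resolution = f_s/N = 43000/64 = 5375/8 Hz
Zero-padded DFT: N = 512, resolution = f_s/N = 43000/512 = 5375/64 Hz
Zero-padding interpolates the spectrum (finer frequency grid)
but does NOT improve the true spectral resolution (ability to resolve close frequencies).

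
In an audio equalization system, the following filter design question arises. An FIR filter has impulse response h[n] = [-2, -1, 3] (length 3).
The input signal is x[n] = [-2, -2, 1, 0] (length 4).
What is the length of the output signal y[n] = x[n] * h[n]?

For linear convolution, the output length is:
len(y) = len(x) + len(h) - 1 = 4 + 3 - 1 = 6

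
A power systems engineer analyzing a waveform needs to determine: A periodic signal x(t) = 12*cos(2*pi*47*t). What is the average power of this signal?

Average power of A*cos(wt) is A^2/2.
P = 12^2 / 2 = 144/2 = 72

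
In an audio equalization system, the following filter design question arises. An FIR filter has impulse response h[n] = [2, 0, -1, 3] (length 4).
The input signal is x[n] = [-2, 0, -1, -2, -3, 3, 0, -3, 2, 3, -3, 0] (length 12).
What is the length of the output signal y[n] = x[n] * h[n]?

For linear convolution, the output length is:
len(y) = len(x) + len(h) - 1 = 12 + 4 - 1 = 15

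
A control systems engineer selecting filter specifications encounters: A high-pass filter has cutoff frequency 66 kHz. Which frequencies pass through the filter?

A high-pass filter passes all frequencies above the cutoff frequency 66 kHz and attenuates lower frequencies.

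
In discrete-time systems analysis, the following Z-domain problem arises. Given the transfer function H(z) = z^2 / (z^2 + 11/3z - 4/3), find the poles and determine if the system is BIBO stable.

Poles are roots of the denominator: z^2 + 11/3z - 4/3 = 0.
Quadratic formula: z = [-(11/3) +/- sqrt((11/3)^2 - 4*(-4/3))] / 2
Discriminant = 121/9 + 16/3 = 169/9; sqrt = 13/3.
z = (-11/3 +/- 13/3) / 2 => z = 1/3 or z = -4.
|p1| = 4, |p2| = 1/3.
For BIBO stability, all poles must lie inside the unit circle (|p| < 1).
System is UNSTABLE since at least one |p| >= 1.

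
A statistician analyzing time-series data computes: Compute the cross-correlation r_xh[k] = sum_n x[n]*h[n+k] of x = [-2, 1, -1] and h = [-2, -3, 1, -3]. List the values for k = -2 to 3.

Both sequences indexed from 0 and zero outside their support.
Lags with overlap: k = -2 to 3.
  r_xh[-2] = x[2]*h[0] = 2
  r_xh[-1] = x[1]*h[0] + x[2]*h[1] = 1
  r_xh[0] = x[0]*h[0] + x[1]*h[1] + x[2]*h[2] = 0
  r_xh[1] = x[0]*h[1] + x[1]*h[2] + x[2]*h[3] = 10
  r_xh[2] = x[0]*h[2] + x[1]*h[3] = -5
  r_xh[3] = x[0]*h[3] = 6
r_xh = [2, 1, 0, 10, -5, 6] (for k = -2, ..., 3)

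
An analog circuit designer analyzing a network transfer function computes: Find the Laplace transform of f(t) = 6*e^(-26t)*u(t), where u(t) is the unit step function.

Standard Laplace transform pair:
e^(-at)*u(t) <-> 1/(s+a)
With a = 26: L{6*e^(-26t)*u(t)} = 6/(s+26), ROC: Re(s) > -26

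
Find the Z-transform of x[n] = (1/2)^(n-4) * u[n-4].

Time-shifting property: if X(z) = Z{x[n]}, then Z{x[n-d]} = z^(-d) * X(z)
X(z) = z/(z - 1/2) for x[n] = (1/2)^n * u[n]
Z{x[n-4]} = z^(-4) * z/(z - 1/2) = z^(-3)/(z - 1/2)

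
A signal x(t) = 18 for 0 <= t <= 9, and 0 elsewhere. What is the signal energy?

Energy = integral of |x(t)|^2 dt over the signal duration
= 18^2 * 9 = 324 * 9 = 2916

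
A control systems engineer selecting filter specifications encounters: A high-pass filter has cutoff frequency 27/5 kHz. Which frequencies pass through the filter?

A high-pass filter passes all frequencies above the cutoff frequency 27/5 kHz and attenuates lower frequencies.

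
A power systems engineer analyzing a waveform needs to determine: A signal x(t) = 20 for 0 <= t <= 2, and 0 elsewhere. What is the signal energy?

Energy = integral of |x(t)|^2 dt over the signal duration
= 20^2 * 2 = 400 * 2 = 800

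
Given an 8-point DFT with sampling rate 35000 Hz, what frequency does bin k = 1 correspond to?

The frequency of DFT bin k is: f_k = k * f_s / N
f_1 = 1 * 35000 / 8 = 4375 Hz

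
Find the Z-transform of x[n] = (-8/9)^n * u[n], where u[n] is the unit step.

The Z-transform of a^n * u[n] is z/(z-a) for |z| > |a|.
Here a = -8/9, so X(z) = z/(z - (-8/9)) = 9z/(9z + 8)
ROC: |z| > 8/9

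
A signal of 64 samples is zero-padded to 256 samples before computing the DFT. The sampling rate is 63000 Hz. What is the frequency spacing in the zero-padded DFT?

Original DFT: N = 64, resolution = f_s/N = 63000/64 = 7875/8 Hz
Zero-padded DFT: N = 256, resolution = f_s/N = 63000/256 = 7875/32 Hz
Zero-padding interpolates the spectrum (finer frequency grid)
but does NOT improve the true spectral resolution (ability to resolve close frequencies).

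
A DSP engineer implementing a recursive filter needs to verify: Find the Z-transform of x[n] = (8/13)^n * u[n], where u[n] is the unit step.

The Z-transform of a^n * u[n] is z/(z-a) for |z| > |a|.
Here a = 8/13, so X(z) = z/(z - (8/13)) = 13z/(13z - 8)
ROC: |z| > 8/13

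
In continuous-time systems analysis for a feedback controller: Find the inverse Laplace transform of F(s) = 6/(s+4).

Standard pair: k/(s+a) <-> k*e^(-at)*u(t)
With k=6, a=4: f(t) = 6*e^(-4t)*u(t)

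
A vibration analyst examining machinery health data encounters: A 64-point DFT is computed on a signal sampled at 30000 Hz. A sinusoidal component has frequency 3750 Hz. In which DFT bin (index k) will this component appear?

DFT frequency resolution = f_s/N = 30000/64 = 1875/4 Hz
Bin index k = f_signal / resolution = 3750 / 1875/4 = 8
The signal frequency 3750 Hz falls in DFT bin k = 8.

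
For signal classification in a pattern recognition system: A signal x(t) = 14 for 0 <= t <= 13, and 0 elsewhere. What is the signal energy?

Energy = integral of |x(t)|^2 dt over the signal duration
= 14^2 * 13 = 196 * 13 = 2548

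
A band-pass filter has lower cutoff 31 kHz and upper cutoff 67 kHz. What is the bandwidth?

Bandwidth = f_high - f_low
= 67 kHz - 31 kHz = 36 kHz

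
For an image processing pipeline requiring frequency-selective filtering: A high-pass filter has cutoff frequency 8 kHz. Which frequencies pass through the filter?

A high-pass filter passes all frequencies above the cutoff frequency 8 kHz and attenuates lower frequencies.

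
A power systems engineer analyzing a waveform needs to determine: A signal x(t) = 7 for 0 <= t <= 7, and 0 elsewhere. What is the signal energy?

Energy = integral of |x(t)|^2 dt over the signal duration
= 7^2 * 7 = 49 * 7 = 343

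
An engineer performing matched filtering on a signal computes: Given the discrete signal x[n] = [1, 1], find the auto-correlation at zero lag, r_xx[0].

The auto-correlation at zero lag r_xx[0] equals the signal energy.
r_xx[0] = sum of x[n]^2 = 1^2 + 1^2
= 1 + 1 = 2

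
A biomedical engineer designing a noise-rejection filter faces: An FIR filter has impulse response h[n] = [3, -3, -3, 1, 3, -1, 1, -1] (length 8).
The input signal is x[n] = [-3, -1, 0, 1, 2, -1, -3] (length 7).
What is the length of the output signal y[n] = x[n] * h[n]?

For linear convolution, the output length is:
len(y) = len(x) + len(h) - 1 = 7 + 8 - 1 = 14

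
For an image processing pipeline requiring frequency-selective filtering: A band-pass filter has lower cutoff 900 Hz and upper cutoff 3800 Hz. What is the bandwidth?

Bandwidth = f_high - f_low
= 3800 Hz - 900 Hz = 2900 Hz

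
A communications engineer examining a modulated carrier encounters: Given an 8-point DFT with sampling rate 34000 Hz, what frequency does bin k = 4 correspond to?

The frequency of DFT bin k is: f_k = k * f_s / N
f_4 = 4 * 34000 / 8 = 17000 Hz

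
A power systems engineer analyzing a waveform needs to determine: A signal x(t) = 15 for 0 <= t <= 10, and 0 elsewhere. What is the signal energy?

Energy = integral of |x(t)|^2 dt over the signal duration
= 15^2 * 10 = 225 * 10 = 2250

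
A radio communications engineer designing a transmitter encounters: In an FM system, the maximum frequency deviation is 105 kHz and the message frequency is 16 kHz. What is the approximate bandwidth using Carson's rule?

Carson's rule: BW = 2*(delta_f + f_m)
= 2*(105 + 16) kHz = 242 kHz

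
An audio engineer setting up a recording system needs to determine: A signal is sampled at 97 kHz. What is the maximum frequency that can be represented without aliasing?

The maximum frequency that can be represented without aliasing
is the Nyquist frequency: f_max = f_s / 2 = 97 kHz / 2 = 97/2 kHz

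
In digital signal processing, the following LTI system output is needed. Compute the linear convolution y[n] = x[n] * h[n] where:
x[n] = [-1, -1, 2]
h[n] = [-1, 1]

y[n] = sum_k x[k]*h[n-k]. Output length = len(x) + len(h) - 1 = 3 + 2 - 1 = 4.
y[0] = -1*-1 = 1
y[1] = -1*-1 + -1*1 = 0
y[2] = 2*-1 + -1*1 = -3
y[3] = 2*1 = 2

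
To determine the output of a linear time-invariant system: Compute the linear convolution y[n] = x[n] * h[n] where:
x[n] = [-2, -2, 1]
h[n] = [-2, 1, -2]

y[n] = sum_k x[k]*h[n-k]. Output length = len(x) + len(h) - 1 = 3 + 3 - 1 = 5.
y[0] = -2*-2 = 4
y[1] = -2*-2 + -2*1 = 2
y[2] = 1*-2 + -2*1 + -2*-2 = 0
y[3] = 1*1 + -2*-2 = 5
y[4] = 1*-2 = -2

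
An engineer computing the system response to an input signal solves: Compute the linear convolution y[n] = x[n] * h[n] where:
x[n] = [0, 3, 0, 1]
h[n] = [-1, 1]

y[n] = sum_k x[k]*h[n-k]. Output length = len(x) + len(h) - 1 = 4 + 2 - 1 = 5.
y[0] = 0*-1 = 0
y[1] = 3*-1 + 0*1 = -3
y[2] = 0*-1 + 3*1 = 3
y[3] = 1*-1 + 0*1 = -1
y[4] = 1*1 = 1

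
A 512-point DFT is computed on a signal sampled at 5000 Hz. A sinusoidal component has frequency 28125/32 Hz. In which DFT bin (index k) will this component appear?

DFT frequency resolution = f_s/N = 5000/512 = 625/64 Hz
Bin index k = f_signal / resolution = 28125/32 / 625/64 = 90
The signal frequency 28125/32 Hz falls in DFT bin k = 90.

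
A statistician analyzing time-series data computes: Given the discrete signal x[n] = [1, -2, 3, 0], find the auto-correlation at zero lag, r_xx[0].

The auto-correlation at zero lag r_xx[0] equals the signal energy.
r_xx[0] = sum of x[n]^2 = 1^2 + (-2)^2 + 3^2 + 0^2
= 1 + 4 + 9 + 0 = 14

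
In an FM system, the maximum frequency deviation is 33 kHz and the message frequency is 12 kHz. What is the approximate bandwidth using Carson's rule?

Carson's rule: BW = 2*(delta_f + f_m)
= 2*(33 + 12) kHz = 90 kHz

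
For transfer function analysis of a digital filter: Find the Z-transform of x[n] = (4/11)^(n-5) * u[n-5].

Time-shifting property: if X(z) = Z{x[n]}, then Z{x[n-d]} = z^(-d) * X(z)
X(z) = z/(z - 4/11) for x[n] = (4/11)^n * u[n]
Z{x[n-5]} = z^(-5) * z/(z - 4/11) = z^(-4)/(z - 4/11)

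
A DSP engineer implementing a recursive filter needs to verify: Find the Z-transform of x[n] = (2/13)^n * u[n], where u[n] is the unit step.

The Z-transform of a^n * u[n] is z/(z-a) for |z| > |a|.
Here a = 2/13, so X(z) = z/(z - (2/13)) = 13z/(13z - 2)
ROC: |z| > 2/13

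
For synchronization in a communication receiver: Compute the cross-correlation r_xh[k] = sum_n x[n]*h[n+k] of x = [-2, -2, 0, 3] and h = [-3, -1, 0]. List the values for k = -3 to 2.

Both sequences indexed from 0 and zero outside their support.
Lags with overlap: k = -3 to 2.
  r_xh[-3] = x[3]*h[0] = -9
  r_xh[-2] = x[2]*h[0] + x[3]*h[1] = -3
  r_xh[-1] = x[1]*h[0] + x[2]*h[1] + x[3]*h[2] = 6
  r_xh[0] = x[0]*h[0] + x[1]*h[1] + x[2]*h[2] = 8
  r_xh[1] = x[0]*h[1] + x[1]*h[2] = 2
  r_xh[2] = x[0]*h[2] = 0
r_xh = [-9, -3, 6, 8, 2, 0] (for k = -3, ..., 2)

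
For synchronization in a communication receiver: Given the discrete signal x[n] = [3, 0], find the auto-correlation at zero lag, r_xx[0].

The auto-correlation at zero lag r_xx[0] equals the signal energy.
r_xx[0] = sum of x[n]^2 = 3^2 + 0^2
= 9 + 0 = 9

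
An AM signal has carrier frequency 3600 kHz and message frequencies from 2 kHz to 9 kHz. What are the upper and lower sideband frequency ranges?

Upper sideband (USB) = fc + [fm_low, fm_high] = 3600 + [2, 9] = [3602, 3609] kHz
Lower sideband (LSB) = fc - [fm_high, fm_low] = 3600 - [9, 2] = [3591, 3598] kHz
Total occupied spectrum: 3591 kHz to 3609 kHz (plus carrier at 3600 kHz)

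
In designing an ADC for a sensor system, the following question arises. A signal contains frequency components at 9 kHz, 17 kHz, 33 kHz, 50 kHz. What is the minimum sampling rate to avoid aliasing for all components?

The highest frequency component is f_max = 50 kHz.
Nyquist rate = 2 * f_max = 2 * 50 kHz = 100 kHz.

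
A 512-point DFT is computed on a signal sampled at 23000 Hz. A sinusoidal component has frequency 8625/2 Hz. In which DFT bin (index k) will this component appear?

DFT frequency resolution = f_s/N = 23000/512 = 2875/64 Hz
Bin index k = f_signal / resolution = 8625/2 / 2875/64 = 96
The signal frequency 8625/2 Hz falls in DFT bin k = 96.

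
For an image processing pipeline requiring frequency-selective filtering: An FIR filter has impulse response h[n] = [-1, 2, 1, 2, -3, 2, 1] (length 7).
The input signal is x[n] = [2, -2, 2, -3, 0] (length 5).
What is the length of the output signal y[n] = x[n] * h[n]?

For linear convolution, the output length is:
len(y) = len(x) + len(h) - 1 = 5 + 7 - 1 = 11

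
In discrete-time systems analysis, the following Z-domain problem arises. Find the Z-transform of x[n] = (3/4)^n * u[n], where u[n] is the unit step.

The Z-transform of a^n * u[n] is z/(z-a) for |z| > |a|.
Here a = 3/4, so X(z) = z/(z - (3/4)) = 4z/(4z - 3)
ROC: |z| > 3/4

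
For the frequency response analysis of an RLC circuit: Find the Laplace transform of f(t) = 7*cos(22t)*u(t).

Standard pair: cos(wt)*u(t) <-> s/(s^2+w^2)
With w = 22: L{7*cos(22t)*u(t)} = 7s/(s^2+484)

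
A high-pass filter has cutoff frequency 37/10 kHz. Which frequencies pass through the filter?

A high-pass filter passes all frequencies above the cutoff frequency 37/10 kHz and attenuates lower frequencies.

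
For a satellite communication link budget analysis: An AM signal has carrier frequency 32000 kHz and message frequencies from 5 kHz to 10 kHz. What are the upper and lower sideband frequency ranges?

Upper sideband (USB) = fc + [fm_low, fm_high] = 32000 + [5, 10] = [32005, 32010] kHz
Lower sideband (LSB) = fc - [fm_high, fm_low] = 32000 - [10, 5] = [31990, 31995] kHz
Total occupied spectrum: 31990 kHz to 32010 kHz (plus carrier at 32000 kHz)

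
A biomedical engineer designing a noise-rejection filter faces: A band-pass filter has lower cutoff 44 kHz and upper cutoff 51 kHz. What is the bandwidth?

Bandwidth = f_high - f_low
= 51 kHz - 44 kHz = 7 kHz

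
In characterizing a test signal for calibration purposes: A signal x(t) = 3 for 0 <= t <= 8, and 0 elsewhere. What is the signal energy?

Energy = integral of |x(t)|^2 dt over the signal duration
= 3^2 * 8 = 9 * 8 = 72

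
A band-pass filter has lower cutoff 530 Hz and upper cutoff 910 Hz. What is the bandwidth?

Bandwidth = f_high - f_low
= 910 Hz - 530 Hz = 380 Hz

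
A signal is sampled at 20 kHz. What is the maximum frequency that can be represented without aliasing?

The maximum frequency that can be represented without aliasing
is the Nyquist frequency: f_max = f_s / 2 = 20 kHz / 2 = 10 kHz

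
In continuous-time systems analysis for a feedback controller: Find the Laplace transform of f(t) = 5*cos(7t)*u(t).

Standard pair: cos(wt)*u(t) <-> s/(s^2+w^2)
With w = 7: L{5*cos(7t)*u(t)} = 5s/(s^2+49)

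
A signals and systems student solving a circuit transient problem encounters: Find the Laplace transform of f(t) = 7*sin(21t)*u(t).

Standard pair: sin(wt)*u(t) <-> w/(s^2+w^2)
With w = 21: L{7*sin(21t)*u(t)} = 147/(s^2+441)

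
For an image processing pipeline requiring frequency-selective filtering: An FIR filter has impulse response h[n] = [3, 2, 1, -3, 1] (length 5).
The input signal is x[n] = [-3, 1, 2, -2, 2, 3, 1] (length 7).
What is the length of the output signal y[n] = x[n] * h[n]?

For linear convolution, the output length is:
len(y) = len(x) + len(h) - 1 = 7 + 5 - 1 = 11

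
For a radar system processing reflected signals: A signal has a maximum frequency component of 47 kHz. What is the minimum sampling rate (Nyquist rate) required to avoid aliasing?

By the Nyquist-Shannon sampling theorem,
the minimum sampling rate (Nyquist rate) must be at least 2 * f_max.
Nyquist rate = 2 * 47 kHz = 94 kHz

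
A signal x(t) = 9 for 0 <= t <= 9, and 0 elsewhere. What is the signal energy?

Energy = integral of |x(t)|^2 dt over the signal duration
= 9^2 * 9 = 81 * 9 = 729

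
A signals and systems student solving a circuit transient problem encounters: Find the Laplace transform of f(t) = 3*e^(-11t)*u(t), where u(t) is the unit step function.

Standard Laplace transform pair:
e^(-at)*u(t) <-> 1/(s+a)
With a = 11: L{3*e^(-11t)*u(t)} = 3/(s+11), ROC: Re(s) > -11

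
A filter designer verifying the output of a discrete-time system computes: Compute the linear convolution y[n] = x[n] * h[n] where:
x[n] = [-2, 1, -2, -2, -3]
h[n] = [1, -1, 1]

y[n] = sum_k x[k]*h[n-k]. Output length = len(x) + len(h) - 1 = 5 + 3 - 1 = 7.
y[0] = -2*1 = -2
y[1] = 1*1 + -2*-1 = 3
y[2] = -2*1 + 1*-1 + -2*1 = -5
y[3] = -2*1 + -2*-1 + 1*1 = 1
y[4] = -3*1 + -2*-1 + -2*1 = -3
y[5] = -3*-1 + -2*1 = 1
y[6] = -3*1 = -3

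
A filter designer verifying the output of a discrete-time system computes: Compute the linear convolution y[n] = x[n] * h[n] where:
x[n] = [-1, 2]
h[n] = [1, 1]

y[n] = sum_k x[k]*h[n-k]. Output length = len(x) + len(h) - 1 = 2 + 2 - 1 = 3.
y[0] = -1*1 = -1
y[1] = 2*1 + -1*1 = 1
y[2] = 2*1 = 2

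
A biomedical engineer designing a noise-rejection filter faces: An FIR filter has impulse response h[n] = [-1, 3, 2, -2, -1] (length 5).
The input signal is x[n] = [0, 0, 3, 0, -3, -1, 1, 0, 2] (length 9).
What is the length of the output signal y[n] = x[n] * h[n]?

For linear convolution, the output length is:
len(y) = len(x) + len(h) - 1 = 9 + 5 - 1 = 13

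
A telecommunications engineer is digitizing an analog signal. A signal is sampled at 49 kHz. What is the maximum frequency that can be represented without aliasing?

The maximum frequency that can be represented without aliasing
is the Nyquist frequency: f_max = f_s / 2 = 49 kHz / 2 = 49/2 kHz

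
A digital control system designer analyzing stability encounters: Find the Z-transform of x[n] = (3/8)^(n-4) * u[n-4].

Time-shifting property: if X(z) = Z{x[n]}, then Z{x[n-d]} = z^(-d) * X(z)
X(z) = z/(z - 3/8) for x[n] = (3/8)^n * u[n]
Z{x[n-4]} = z^(-4) * z/(z - 3/8) = z^(-3)/(z - 3/8)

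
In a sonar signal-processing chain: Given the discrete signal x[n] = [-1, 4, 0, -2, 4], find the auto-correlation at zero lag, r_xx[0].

The auto-correlation at zero lag r_xx[0] equals the signal energy.
r_xx[0] = sum of x[n]^2 = (-1)^2 + 4^2 + 0^2 + (-2)^2 + 4^2
= 1 + 16 + 0 + 4 + 16 = 37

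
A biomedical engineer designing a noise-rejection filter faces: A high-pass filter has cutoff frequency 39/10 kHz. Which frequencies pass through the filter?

A high-pass filter passes all frequencies above the cutoff frequency 39/10 kHz and attenuates lower frequencies.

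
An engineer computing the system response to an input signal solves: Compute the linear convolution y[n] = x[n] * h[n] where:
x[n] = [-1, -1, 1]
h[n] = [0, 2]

y[n] = sum_k x[k]*h[n-k]. Output length = len(x) + len(h) - 1 = 3 + 2 - 1 = 4.
y[0] = -1*0 = 0
y[1] = -1*0 + -1*2 = -2
y[2] = 1*0 + -1*2 = -2
y[3] = 1*2 = 2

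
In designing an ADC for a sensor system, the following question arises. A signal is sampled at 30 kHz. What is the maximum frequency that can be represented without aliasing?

The maximum frequency that can be represented without aliasing
is the Nyquist frequency: f_max = f_s / 2 = 30 kHz / 2 = 15 kHz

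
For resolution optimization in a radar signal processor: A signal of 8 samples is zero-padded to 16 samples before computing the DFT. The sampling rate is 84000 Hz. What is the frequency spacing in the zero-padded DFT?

Original DFT: N = 8, resolution = f_s/N = 84000/8 = 10500 Hz
Zero-padded DFT: N = 16, resolution = f_s/N = 84000/16 = 5250 Hz
Zero-padding interpolates the spectrum (finer frequency grid)
but does NOT improve the true spectral resolution (ability to resolve close frequencies).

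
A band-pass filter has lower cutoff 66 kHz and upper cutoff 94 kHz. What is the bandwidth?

Bandwidth = f_high - f_low
= 94 kHz - 66 kHz = 28 kHz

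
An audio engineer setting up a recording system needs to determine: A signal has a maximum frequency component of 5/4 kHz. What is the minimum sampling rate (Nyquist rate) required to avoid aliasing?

By the Nyquist-Shannon sampling theorem,
the minimum sampling rate (Nyquist rate) must be at least 2 * f_max.
Nyquist rate = 2 * 5/4 kHz = 5/2 kHz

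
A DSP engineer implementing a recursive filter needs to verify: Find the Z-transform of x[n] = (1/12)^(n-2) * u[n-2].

Time-shifting property: if X(z) = Z{x[n]}, then Z{x[n-d]} = z^(-d) * X(z)
X(z) = z/(z - 1/12) for x[n] = (1/12)^n * u[n]
Z{x[n-2]} = z^(-2) * z/(z - 1/12) = z^(-1)/(z - 1/12)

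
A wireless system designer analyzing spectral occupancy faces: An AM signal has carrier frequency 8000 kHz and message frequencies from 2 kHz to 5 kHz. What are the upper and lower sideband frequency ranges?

Upper sideband (USB) = fc + [fm_low, fm_high] = 8000 + [2, 5] = [8002, 8005] kHz
Lower sideband (LSB) = fc - [fm_high, fm_low] = 8000 - [5, 2] = [7995, 7998] kHz
Total occupied spectrum: 7995 kHz to 8005 kHz (plus carrier at 8000 kHz)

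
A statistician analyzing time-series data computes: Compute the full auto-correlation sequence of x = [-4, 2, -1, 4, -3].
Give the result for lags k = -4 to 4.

r_xx[k] = sum_m x[m]*x[m+k], indexed from 0, for k = -4 to 4:
  r_xx[-4] = x[4]*x[0] = 12
  r_xx[-3] = x[3]*x[0] + x[4]*x[1] = -22
  r_xx[-2] = x[2]*x[0] + x[3]*x[1] + x[4]*x[2] = 15
  r_xx[-1] = x[1]*x[0] + x[2]*x[1] + x[3]*x[2] + x[4]*x[3] = -26
  r_xx[0] = x[0]*x[0] + x[1]*x[1] + x[2]*x[2] + x[3]*x[3] + x[4]*x[4] = 46
  r_xx[1] = x[0]*x[1] + x[1]*x[2] + x[2]*x[3] + x[3]*x[4] = -26
  r_xx[2] = x[0]*x[2] + x[1]*x[3] + x[2]*x[4] = 15
  r_xx[3] = x[0]*x[3] + x[1]*x[4] = -22
  r_xx[4] = x[0]*x[4] = 12
r_xx = [12, -22, 15, -26, 46, -26, 15, -22, 12]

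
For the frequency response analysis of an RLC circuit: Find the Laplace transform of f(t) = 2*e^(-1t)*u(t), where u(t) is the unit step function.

Standard Laplace transform pair:
e^(-at)*u(t) <-> 1/(s+a)
With a = 1: L{2*e^(-1t)*u(t)} = 2/(s+1), ROC: Re(s) > -1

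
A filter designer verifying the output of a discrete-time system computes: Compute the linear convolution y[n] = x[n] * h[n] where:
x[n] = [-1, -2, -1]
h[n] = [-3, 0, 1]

y[n] = sum_k x[k]*h[n-k]. Output length = len(x) + len(h) - 1 = 3 + 3 - 1 = 5.
y[0] = -1*-3 = 3
y[1] = -2*-3 + -1*0 = 6
y[2] = -1*-3 + -2*0 + -1*1 = 2
y[3] = -1*0 + -2*1 = -2
y[4] = -1*1 = -1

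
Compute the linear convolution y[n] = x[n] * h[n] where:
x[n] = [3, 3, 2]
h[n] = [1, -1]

y[n] = sum_k x[k]*h[n-k]. Output length = len(x) + len(h) - 1 = 3 + 2 - 1 = 4.
y[0] = 3*1 = 3
y[1] = 3*1 + 3*-1 = 0
y[2] = 2*1 + 3*-1 = -1
y[3] = 2*-1 = -2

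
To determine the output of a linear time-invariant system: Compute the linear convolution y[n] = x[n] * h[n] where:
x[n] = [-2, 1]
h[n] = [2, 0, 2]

y[n] = sum_k x[k]*h[n-k]. Output length = len(x) + len(h) - 1 = 2 + 3 - 1 = 4.
y[0] = -2*2 = -4
y[1] = 1*2 + -2*0 = 2
y[2] = 1*0 + -2*2 = -4
y[3] = 1*2 = 2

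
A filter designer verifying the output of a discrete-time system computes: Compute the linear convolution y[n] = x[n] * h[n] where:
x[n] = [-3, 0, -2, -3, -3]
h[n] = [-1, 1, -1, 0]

y[n] = sum_k x[k]*h[n-k]. Output length = len(x) + len(h) - 1 = 5 + 4 - 1 = 8.
y[0] = -3*-1 = 3
y[1] = 0*-1 + -3*1 = -3
y[2] = -2*-1 + 0*1 + -3*-1 = 5
y[3] = -3*-1 + -2*1 + 0*-1 + -3*0 = 1
y[4] = -3*-1 + -3*1 + -2*-1 + 0*0 = 2
y[5] = -3*1 + -3*-1 + -2*0 = 0
y[6] = -3*-1 + -3*0 = 3
y[7] = -3*0 = 0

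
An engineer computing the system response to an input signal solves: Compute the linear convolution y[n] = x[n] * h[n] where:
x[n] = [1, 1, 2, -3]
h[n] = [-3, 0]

y[n] = sum_k x[k]*h[n-k]. Output length = len(x) + len(h) - 1 = 4 + 2 - 1 = 5.
y[0] = 1*-3 = -3
y[1] = 1*-3 + 1*0 = -3
y[2] = 2*-3 + 1*0 = -6
y[3] = -3*-3 + 2*0 = 9
y[4] = -3*0 = 0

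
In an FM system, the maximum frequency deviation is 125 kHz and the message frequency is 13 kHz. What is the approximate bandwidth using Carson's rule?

Carson's rule: BW = 2*(delta_f + f_m)
= 2*(125 + 13) kHz = 276 kHz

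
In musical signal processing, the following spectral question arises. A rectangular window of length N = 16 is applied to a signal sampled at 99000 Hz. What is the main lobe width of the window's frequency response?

For a rectangular window of length N,
the main lobe width in frequency is 2*f_s/N.
= 2*99000/16 = 12375 Hz
This determines the minimum frequency separation for resolving two sinusoids.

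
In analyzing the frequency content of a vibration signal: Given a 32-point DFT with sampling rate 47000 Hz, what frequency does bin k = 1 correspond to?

The frequency of DFT bin k is: f_k = k * f_s / N
f_1 = 1 * 47000 / 32 = 5875/4 Hz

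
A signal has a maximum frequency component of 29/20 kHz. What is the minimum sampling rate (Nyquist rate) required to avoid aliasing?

By the Nyquist-Shannon sampling theorem,
the minimum sampling rate (Nyquist rate) must be at least 2 * f_max.
Nyquist rate = 2 * 29/20 kHz = 29/10 kHz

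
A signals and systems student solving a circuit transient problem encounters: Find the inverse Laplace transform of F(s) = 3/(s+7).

Standard pair: k/(s+a) <-> k*e^(-at)*u(t)
With k=3, a=7: f(t) = 3*e^(-7t)*u(t)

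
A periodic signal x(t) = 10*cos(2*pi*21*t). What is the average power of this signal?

Average power of A*cos(wt) is A^2/2.
P = 10^2 / 2 = 100/2 = 50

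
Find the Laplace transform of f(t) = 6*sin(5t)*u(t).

Standard pair: sin(wt)*u(t) <-> w/(s^2+w^2)
With w = 5: L{6*sin(5t)*u(t)} = 30/(s^2+25)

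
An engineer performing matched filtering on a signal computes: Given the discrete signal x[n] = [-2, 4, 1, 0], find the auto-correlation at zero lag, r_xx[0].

The auto-correlation at zero lag r_xx[0] equals the signal energy.
r_xx[0] = sum of x[n]^2 = (-2)^2 + 4^2 + 1^2 + 0^2
= 4 + 16 + 1 + 0 = 21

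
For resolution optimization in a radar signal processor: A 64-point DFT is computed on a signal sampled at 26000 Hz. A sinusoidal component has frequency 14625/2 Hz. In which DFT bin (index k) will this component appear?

DFT frequency resolution = f_s/N = 26000/64 = 1625/4 Hz
Bin index k = f_signal / resolution = 14625/2 / 1625/4 = 18
The signal frequency 14625/2 Hz falls in DFT bin k = 18.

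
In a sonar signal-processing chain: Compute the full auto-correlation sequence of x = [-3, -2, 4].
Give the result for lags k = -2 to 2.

r_xx[k] = sum_m x[m]*x[m+k], indexed from 0, for k = -2 to 2:
  r_xx[-2] = x[2]*x[0] = -12
  r_xx[-1] = x[1]*x[0] + x[2]*x[1] = -2
  r_xx[0] = x[0]*x[0] + x[1]*x[1] + x[2]*x[2] = 29
  r_xx[1] = x[0]*x[1] + x[1]*x[2] = -2
  r_xx[2] = x[0]*x[2] = -12
r_xx = [-12, -2, 29, -2, -12]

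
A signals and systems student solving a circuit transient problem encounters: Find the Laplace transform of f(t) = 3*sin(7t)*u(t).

Standard pair: sin(wt)*u(t) <-> w/(s^2+w^2)
With w = 7: L{3*sin(7t)*u(t)} = 21/(s^2+49)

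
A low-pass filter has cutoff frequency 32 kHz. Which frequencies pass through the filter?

A low-pass filter passes all frequencies below the cutoff frequency 32 kHz and attenuates higher frequencies.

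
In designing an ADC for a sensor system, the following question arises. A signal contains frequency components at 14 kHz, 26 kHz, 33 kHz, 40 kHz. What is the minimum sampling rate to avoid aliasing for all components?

The highest frequency component is f_max = 40 kHz.
Nyquist rate = 2 * f_max = 2 * 40 kHz = 80 kHz.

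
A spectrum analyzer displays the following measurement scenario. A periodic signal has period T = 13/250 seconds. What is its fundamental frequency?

The fundamental frequency is the reciprocal of the period.
f = 1/T = 1/(13/250) = 250/13 Hz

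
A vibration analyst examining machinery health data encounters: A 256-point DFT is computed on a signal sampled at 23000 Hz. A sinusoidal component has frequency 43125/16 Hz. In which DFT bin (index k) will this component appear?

DFT frequency resolution = f_s/N = 23000/256 = 2875/32 Hz
Bin index k = f_signal / resolution = 43125/16 / 2875/32 = 30
The signal frequency 43125/16 Hz falls in DFT bin k = 30.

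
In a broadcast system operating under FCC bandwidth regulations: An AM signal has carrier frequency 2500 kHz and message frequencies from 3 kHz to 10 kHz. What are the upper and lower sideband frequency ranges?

Upper sideband (USB) = fc + [fm_low, fm_high] = 2500 + [3, 10] = [2503, 2510] kHz
Lower sideband (LSB) = fc - [fm_high, fm_low] = 2500 - [10, 3] = [2490, 2497] kHz
Total occupied spectrum: 2490 kHz to 2510 kHz (plus carrier at 2500 kHz)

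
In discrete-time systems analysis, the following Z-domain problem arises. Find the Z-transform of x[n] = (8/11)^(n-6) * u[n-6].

Time-shifting property: if X(z) = Z{x[n]}, then Z{x[n-d]} = z^(-d) * X(z)
X(z) = z/(z - 8/11) for x[n] = (8/11)^n * u[n]
Z{x[n-6]} = z^(-6) * z/(z - 8/11) = z^(-5)/(z - 8/11)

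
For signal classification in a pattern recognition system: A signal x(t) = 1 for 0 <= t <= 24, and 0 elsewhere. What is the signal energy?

Energy = integral of |x(t)|^2 dt over the signal duration
= 1^2 * 24 = 1 * 24 = 24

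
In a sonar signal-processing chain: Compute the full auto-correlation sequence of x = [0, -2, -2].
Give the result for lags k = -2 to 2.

r_xx[k] = sum_m x[m]*x[m+k], indexed from 0, for k = -2 to 2:
  r_xx[-2] = x[2]*x[0] = 0
  r_xx[-1] = x[1]*x[0] + x[2]*x[1] = 4
  r_xx[0] = x[0]*x[0] + x[1]*x[1] + x[2]*x[2] = 8
  r_xx[1] = x[0]*x[1] + x[1]*x[2] = 4
  r_xx[2] = x[0]*x[2] = 0
r_xx = [0, 4, 8, 4, 0]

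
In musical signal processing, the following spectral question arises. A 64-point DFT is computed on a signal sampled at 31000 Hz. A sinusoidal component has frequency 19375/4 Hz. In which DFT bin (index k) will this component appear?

DFT frequency resolution = f_s/N = 31000/64 = 3875/8 Hz
Bin index k = f_signal / resolution = 19375/4 / 3875/8 = 10
The signal frequency 19375/4 Hz falls in DFT bin k = 10.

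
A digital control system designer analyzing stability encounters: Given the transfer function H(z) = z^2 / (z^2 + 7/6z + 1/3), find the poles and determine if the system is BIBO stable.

Poles are roots of the denominator: z^2 + 7/6z + 1/3 = 0.
Quadratic formula: z = [-(7/6) +/- sqrt((7/6)^2 - 4*(1/3))] / 2
Discriminant = 49/36 - 4/3 = 1/36; sqrt = 1/6.
z = (-7/6 +/- 1/6) / 2 => z = -1/2 or z = -2/3.
|p1| = 2/3, |p2| = 1/2.
For BIBO stability, all poles must lie inside the unit circle (|p| < 1).
System is STABLE since both |p| < 1.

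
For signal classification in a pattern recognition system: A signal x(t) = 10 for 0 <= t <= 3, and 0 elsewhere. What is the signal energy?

Energy = integral of |x(t)|^2 dt over the signal duration
= 10^2 * 3 = 100 * 3 = 300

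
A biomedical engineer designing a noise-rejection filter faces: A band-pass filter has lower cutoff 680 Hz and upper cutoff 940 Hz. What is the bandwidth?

Bandwidth = f_high - f_low
= 940 Hz - 680 Hz = 260 Hz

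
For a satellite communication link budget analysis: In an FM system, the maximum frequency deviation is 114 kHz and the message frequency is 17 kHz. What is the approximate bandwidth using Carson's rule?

Carson's rule: BW = 2*(delta_f + f_m)
= 2*(114 + 17) kHz = 262 kHz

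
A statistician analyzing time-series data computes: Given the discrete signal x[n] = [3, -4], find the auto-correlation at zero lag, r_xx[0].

The auto-correlation at zero lag r_xx[0] equals the signal energy.
r_xx[0] = sum of x[n]^2 = 3^2 + (-4)^2
= 9 + 16 = 25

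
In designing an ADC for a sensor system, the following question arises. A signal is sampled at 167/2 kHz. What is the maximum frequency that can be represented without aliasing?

The maximum frequency that can be represented without aliasing
is the Nyquist frequency: f_max = f_s / 2 = 167/2 kHz / 2 = 167/4 kHz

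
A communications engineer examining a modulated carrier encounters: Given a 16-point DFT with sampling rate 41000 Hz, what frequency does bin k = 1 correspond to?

The frequency of DFT bin k is: f_k = k * f_s / N
f_1 = 1 * 41000 / 16 = 5125/2 Hz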